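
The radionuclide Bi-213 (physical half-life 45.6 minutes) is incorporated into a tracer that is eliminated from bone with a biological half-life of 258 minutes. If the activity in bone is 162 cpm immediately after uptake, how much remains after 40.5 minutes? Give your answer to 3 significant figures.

78.5 cpm

1/t_eff = 1/t_phys + 1/t_biol = 1/45.6 + 1/258 = 0.025806 per minute.
t_eff = 45.6 × 258 / (45.6 + 258) ≈ 38.751 minutes.
Remaining = 162 × (1/2)^(40.5/38.751) = 162 × (1/2)^1.0451 ≈ 78.505 cpm.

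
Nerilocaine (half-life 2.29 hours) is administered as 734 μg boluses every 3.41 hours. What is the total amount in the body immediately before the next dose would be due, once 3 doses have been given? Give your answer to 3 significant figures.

The 3 doses were given 10.23, 6.82, 3.41 hours ago.
Total = 734·(1/2)^(10.23/2.29) + 734·(1/2)^(6.82/2.29) + 734·(1/2)^(3.41/2.29)
      = 33.183 + 93.149 + 261.48 ≈ 387.81 μg.

388 μg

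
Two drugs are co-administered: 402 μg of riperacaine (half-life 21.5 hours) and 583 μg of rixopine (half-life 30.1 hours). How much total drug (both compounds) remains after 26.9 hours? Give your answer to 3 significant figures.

483 μg

riperacaine: 402 × (1/2)^(26.9/21.5) = 402 × (1/2)^1.2512 ≈ 168.88 μg.
rixopine: 583 × (1/2)^(26.9/30.1) = 583 × (1/2)^0.89369 ≈ 313.79 μg.
Total = 168.88 + 313.79 ≈ 482.68 μg.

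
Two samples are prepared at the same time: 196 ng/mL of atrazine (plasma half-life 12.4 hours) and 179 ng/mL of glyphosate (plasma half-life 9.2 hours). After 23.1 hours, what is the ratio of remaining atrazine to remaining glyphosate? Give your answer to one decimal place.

1.7

atrazine: 196 × (1/2)^(23.1/12.4) = 196 × (1/2)^1.8629 ≈ 53.885 ng/mL.
glyphosate: 179 × (1/2)^(23.1/9.2) = 179 × (1/2)^2.5109 ≈ 31.406 ng/mL.
Ratio ≈ 53.885 / 31.406 ≈ 1.7158.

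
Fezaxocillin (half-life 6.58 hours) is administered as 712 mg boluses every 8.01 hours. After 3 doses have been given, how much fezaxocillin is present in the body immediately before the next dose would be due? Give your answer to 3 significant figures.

The 3 doses were given 24.03, 16.02, 8.01 hours ago.
Total = 712·(1/2)^(24.03/6.58) + 712·(1/2)^(16.02/6.58) + 712·(1/2)^(8.01/6.58)
      = 56.64 + 131.7 + 306.22 ≈ 494.55 mg.

495 mg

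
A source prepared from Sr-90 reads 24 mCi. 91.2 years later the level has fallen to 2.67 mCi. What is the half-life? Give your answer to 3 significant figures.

28.8 years

A/A₀ = 2.67/24 ≈ 0.11125.
n = log₂(8.9888) ≈ 3.1681 half-lives elapsed in 91.2 years.
t½ = 91.2/3.1681 ≈ 28.787 years.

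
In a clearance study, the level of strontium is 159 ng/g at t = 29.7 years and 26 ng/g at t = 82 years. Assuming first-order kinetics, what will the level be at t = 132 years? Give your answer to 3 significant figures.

4.60 ng/g

Over Δt = 82 − 29.7 = 52.3 years, the level fell by a factor of 159/26 ≈ 6.1154.
n = log₂(6.1154) ≈ 2.6124 half-lives, so t½ = 52.3/2.6124 ≈ 20.02 years.
From t = 82 to t = 132: 26 × (1/2)^((132−82)/20.02) ≈ 4.604 ng/g.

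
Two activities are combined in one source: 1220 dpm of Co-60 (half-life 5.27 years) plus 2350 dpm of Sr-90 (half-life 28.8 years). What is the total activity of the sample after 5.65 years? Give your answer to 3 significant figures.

2630 dpm

Co-60: 1220 × (1/2)^(5.65/5.27) = 1220 × (1/2)^1.0721 ≈ 580.26 dpm.
Sr-90: 2350 × (1/2)^(5.65/28.8) = 2350 × (1/2)^0.19618 ≈ 2051.2 dpm.
Total = 580.26 + 2051.2 ≈ 2631.5 dpm.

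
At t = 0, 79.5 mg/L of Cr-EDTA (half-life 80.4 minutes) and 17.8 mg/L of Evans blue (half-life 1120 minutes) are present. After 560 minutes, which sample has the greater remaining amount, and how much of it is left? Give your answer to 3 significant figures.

Cr-EDTA: 79.5 × (1/2)^6.9652 ≈ 0.63627 mg/L.
Evans blue: 17.8 × (1/2)^0.5 ≈ 12.587 mg/L.
Evans blue has more remaining, at ≈ 12.587 mg/L.

Evans blue, 12.6 mg/L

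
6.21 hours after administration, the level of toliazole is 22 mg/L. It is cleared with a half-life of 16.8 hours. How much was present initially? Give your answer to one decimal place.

28.4 mg/L

Number of half-lives elapsed: n = 6.21/16.8 ≈ 0.36964.
A₀ = A × 2^n = 22 × 2^0.36964 = 22 × 1.292 ≈ 28.425 mg/L.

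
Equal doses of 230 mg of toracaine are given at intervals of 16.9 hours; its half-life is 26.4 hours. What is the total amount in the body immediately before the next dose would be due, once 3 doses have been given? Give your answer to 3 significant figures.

The 3 doses were given 50.7, 33.8, 16.9 hours ago.
Total = 230·(1/2)^(50.7/26.4) + 230·(1/2)^(33.8/26.4) + 230·(1/2)^(16.9/26.4)
      = 60.759 + 94.693 + 147.58 ≈ 303.03 mg.

303 mg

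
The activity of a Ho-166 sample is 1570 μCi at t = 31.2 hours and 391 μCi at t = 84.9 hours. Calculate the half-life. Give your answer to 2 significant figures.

Over Δt = 84.9 − 31.2 = 53.7 hours, the level fell by a factor of 1570/391 ≈ 4.0153.
n = log₂(4.0153) ≈ 2.0055 half-lives, so t½ = 53.7/2.0055 ≈ 26.776 hours.

27 hours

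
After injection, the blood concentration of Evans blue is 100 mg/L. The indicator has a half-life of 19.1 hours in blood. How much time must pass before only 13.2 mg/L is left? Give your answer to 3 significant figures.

Fraction remaining = 13.2/100 ≈ 0.132.
n = log₂(100/13.2) = ln(7.5758)/ln 2 ≈ 2.9214 half-lives.
t = n × t½ = 2.9214 × 19.1 ≈ 55.799 hours.

55.8 hours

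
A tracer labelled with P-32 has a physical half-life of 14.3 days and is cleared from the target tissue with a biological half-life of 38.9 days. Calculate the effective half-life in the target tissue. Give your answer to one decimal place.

10.5 days

1/t_eff = 1/t_phys + 1/t_biol = 1/14.3 + 1/38.9 = 0.095637 per day.
t_eff = 14.3 × 38.9 / (14.3 + 38.9) ≈ 10.456 days.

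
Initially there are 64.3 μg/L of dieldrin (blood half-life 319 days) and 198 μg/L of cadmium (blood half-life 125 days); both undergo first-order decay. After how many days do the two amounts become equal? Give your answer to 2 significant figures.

Set 64.3·(1/2)^(t/319) = 198·(1/2)^(t/125).
Taking log₂: log₂(64.3/198) = t·(1/319 − 1/125).
log₂(0.32475) = -1.6226; 1/319 − 1/125 = -0.0048652.
t = -1.6226 / -0.0048652 ≈ 333.51 days.

330 days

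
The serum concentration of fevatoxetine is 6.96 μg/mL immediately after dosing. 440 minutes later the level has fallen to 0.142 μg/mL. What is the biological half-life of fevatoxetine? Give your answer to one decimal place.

78.4 minutes

A/A₀ = 0.142/6.96 ≈ 0.020402.
n = log₂(49.014) ≈ 5.6151 half-lives elapsed in 440 minutes.
t½ = 440/5.6151 ≈ 78.36 minutes.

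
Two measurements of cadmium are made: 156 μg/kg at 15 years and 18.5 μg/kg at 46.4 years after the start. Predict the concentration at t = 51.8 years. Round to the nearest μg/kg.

13 μg/kg

Over Δt = 46.4 − 15 = 31.4 years, the level fell by a factor of 156/18.5 ≈ 8.4324.
n = log₂(8.4324) ≈ 3.0759 half-lives, so t½ = 31.4/3.0759 ≈ 10.208 years.
From t = 46.4 to t = 51.8: 18.5 × (1/2)^((51.8−46.4)/10.208) ≈ 12.821 μg/kg.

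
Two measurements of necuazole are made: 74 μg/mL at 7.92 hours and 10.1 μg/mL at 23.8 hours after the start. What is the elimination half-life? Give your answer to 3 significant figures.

Over Δt = 23.8 − 7.92 = 15.88 hours, the level fell by a factor of 74/10.1 ≈ 7.3267.
n = log₂(7.3267) ≈ 2.8732 half-lives, so t½ = 15.88/2.8732 ≈ 5.527 hours.

5.53 hours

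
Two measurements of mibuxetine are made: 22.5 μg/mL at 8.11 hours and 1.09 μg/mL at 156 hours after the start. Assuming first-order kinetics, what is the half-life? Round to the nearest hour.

34 hours

Over Δt = 156 − 8.11 = 147.89 hours, the level fell by a factor of 22.5/1.09 ≈ 20.642.
n = log₂(20.642) ≈ 4.3675 half-lives, so t½ = 147.89/4.3675 ≈ 33.861 hours.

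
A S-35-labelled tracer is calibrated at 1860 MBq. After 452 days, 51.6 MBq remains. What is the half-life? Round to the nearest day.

87 days

A/A₀ = 51.6/1860 ≈ 0.027742.
n = log₂(36.047) ≈ 5.1718 half-lives elapsed in 452 days.
t½ = 452/5.1718 ≈ 87.397 days.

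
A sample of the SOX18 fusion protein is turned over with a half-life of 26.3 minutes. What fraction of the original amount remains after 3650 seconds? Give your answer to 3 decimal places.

3650 seconds = 60.8333 minutes.
n = 60.8333/26.3 ≈ 2.3131 half-lives.
Fraction remaining = (1/2)^2.3131 ≈ 0.20123.

0.201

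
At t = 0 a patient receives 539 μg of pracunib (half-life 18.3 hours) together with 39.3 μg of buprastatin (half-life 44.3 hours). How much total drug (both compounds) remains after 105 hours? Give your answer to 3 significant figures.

pracunib: 539 × (1/2)^(105/18.3) = 539 × (1/2)^5.7377 ≈ 10.101 μg.
buprastatin: 39.3 × (1/2)^(105/44.3) = 39.3 × (1/2)^2.3702 ≈ 7.6013 μg.
Total = 10.101 + 7.6013 ≈ 17.702 μg.

17.7 μg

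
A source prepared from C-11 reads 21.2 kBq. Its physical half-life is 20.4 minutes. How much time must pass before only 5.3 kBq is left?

40.8 minutes

5.3/21.2 = 1/4, so 2 half-lives have elapsed.
t = 2 × 20.4 = 40.8 minutes.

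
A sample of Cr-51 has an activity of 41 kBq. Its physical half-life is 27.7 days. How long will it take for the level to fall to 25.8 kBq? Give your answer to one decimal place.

Fraction remaining = 25.8/41 ≈ 0.62927.
n = log₂(41/25.8) = ln(1.5891)/ln 2 ≈ 0.66825 half-lives.
t = n × t½ = 0.66825 × 27.7 ≈ 18.511 days.

18.5 days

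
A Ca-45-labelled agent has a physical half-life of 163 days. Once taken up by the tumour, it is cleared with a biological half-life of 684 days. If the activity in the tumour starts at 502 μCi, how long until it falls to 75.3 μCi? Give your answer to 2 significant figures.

360 days

1/t_eff = 1/t_phys + 1/t_biol = 1/163 + 1/684 = 0.007597 per day.
t_eff = 163 × 684 / (163 + 684) ≈ 131.63 days.
n = log₂(502/75.3) ≈ 2.737; t = 2.737 × 131.63 ≈ 360.27 days.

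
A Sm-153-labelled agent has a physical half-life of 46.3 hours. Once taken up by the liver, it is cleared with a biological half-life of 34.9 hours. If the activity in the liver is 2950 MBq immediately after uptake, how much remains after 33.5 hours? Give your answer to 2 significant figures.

1/t_eff = 1/t_phys + 1/t_biol = 1/46.3 + 1/34.9 = 0.050252 per hour.
t_eff = 46.3 × 34.9 / (46.3 + 34.9) ≈ 19.9 hours.
Remaining = 2950 × (1/2)^(33.5/19.9) = 2950 × (1/2)^1.6834 ≈ 918.46 MBq.

920 MBq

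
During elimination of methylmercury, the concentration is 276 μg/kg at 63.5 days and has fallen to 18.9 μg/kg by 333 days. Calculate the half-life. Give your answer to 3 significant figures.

69.7 days

Over Δt = 333 − 63.5 = 269.5 days, the level fell by a factor of 276/18.9 ≈ 14.603.
n = log₂(14.603) ≈ 3.8682 half-lives, so t½ = 269.5/3.8682 ≈ 69.67 days.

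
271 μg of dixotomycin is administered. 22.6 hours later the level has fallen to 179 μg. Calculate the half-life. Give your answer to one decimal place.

A/A₀ = 179/271 ≈ 0.66052.
n = log₂(1.514) ≈ 0.59833 half-lives elapsed in 22.6 hours.
t½ = 22.6/0.59833 ≈ 37.772 hours.

37.8 hours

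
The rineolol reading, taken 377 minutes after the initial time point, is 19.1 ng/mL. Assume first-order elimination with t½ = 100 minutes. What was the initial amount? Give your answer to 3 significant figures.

261 ng/mL

Number of half-lives elapsed: n = 377/100 ≈ 3.77.
A₀ = A × 2^n = 19.1 × 2^3.77 = 19.1 × 13.642 ≈ 260.57 ng/mL.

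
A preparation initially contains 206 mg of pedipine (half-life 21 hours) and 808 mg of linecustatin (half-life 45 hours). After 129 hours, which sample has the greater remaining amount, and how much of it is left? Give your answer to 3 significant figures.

linecustatin, 111 mg

pedipine: 206 × (1/2)^6.1429 ≈ 2.9153 mg.
linecustatin: 808 × (1/2)^2.8667 ≈ 110.78 mg.
Linecustatin has more remaining, at ≈ 110.78 mg.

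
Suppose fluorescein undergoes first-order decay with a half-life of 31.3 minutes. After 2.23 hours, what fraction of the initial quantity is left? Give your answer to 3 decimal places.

2.23 hours = 133.8 minutes.
n = 133.8/31.3 ≈ 4.2748 half-lives.
Fraction remaining = (1/2)^4.2748 ≈ 0.051662.

0.052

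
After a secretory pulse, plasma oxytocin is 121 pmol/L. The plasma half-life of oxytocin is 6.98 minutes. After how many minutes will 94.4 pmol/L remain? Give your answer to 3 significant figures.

2.50 minutes

Fraction remaining = 94.4/121 ≈ 0.78017.
n = log₂(121/94.4) = ln(1.2818)/ln 2 ≈ 0.35815 half-lives.
t = n × t½ = 0.35815 × 6.98 ≈ 2.4999 minutes.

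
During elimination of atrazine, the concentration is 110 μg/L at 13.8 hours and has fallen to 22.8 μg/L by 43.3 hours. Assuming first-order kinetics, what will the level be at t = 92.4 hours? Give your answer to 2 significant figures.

1.7 μg/L

Over Δt = 43.3 − 13.8 = 29.5 hours, the level fell by a factor of 110/22.8 ≈ 4.8246.
n = log₂(4.8246) ≈ 2.2704 half-lives, so t½ = 29.5/2.2704 ≈ 12.993 hours.
From t = 43.3 to t = 92.4: 22.8 × (1/2)^((92.4−43.3)/12.993) ≈ 1.6611 μg/L.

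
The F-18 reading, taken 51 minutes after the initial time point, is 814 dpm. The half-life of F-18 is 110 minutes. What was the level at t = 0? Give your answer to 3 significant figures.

Number of half-lives elapsed: n = 51/110 ≈ 0.46364.
A₀ = A × 2^n = 814 × 2^0.46364 = 814 × 1.379 ≈ 1122.5 dpm.

1120 dpm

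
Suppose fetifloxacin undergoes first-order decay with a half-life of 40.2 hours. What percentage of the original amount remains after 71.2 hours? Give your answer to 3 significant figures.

n = 71.2/40.2 ≈ 1.7711 half-lives.
Fraction remaining = (1/2)^1.7711 ≈ 0.29298, i.e. 29.298%.

29.3%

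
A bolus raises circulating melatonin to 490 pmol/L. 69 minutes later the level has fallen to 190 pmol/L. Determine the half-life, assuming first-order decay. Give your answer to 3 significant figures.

A/A₀ = 190/490 ≈ 0.38776.
n = log₂(2.5789) ≈ 1.3668 half-lives elapsed in 69 minutes.
t½ = 69/1.3668 ≈ 50.484 minutes.

50.5 minutes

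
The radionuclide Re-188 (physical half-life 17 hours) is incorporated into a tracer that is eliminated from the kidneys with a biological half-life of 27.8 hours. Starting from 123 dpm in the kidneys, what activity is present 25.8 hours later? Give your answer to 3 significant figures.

22.6 dpm

1/t_eff = 1/t_phys + 1/t_biol = 1/17 + 1/27.8 = 0.094795 per hour.
t_eff = 17 × 27.8 / (17 + 27.8) ≈ 10.549 hours.
Remaining = 123 × (1/2)^(25.8/10.549) = 123 × (1/2)^2.4457 ≈ 22.577 dpm.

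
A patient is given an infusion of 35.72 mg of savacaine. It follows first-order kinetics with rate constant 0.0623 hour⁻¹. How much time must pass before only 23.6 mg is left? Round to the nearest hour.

7 hours

t½ = ln 2 / k = 0.69315 / 0.0623 ≈ 11.126 hours.
Fraction remaining = 23.6/35.72 ≈ 0.66069.
n = log₂(35.72/23.6) = ln(1.5136)/ln 2 ≈ 0.59795 half-lives.
t = n × t½ = 0.59795 × 11.126 ≈ 6.6527 hours.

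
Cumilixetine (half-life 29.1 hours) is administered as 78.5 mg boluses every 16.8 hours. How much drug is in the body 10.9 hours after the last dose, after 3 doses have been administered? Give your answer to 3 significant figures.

128 mg

The 3 doses were given 44.5, 27.7, 10.9 hours ago.
Total = 78.5·(1/2)^(44.5/29.1) + 78.5·(1/2)^(27.7/29.1) + 78.5·(1/2)^(10.9/29.1)
      = 27.198 + 40.581 + 60.55 ≈ 128.33 mg.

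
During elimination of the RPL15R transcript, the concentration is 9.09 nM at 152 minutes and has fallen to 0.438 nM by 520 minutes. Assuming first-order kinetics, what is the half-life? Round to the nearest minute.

84 minutes

Over Δt = 520 − 152 = 368 minutes, the level fell by a factor of 9.09/0.438 ≈ 20.753.
n = log₂(20.753) ≈ 4.3753 half-lives, so t½ = 368/4.3753 ≈ 84.109 minutes.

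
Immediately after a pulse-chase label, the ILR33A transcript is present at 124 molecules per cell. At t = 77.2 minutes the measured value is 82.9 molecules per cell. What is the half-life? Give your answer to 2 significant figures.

130 minutes

A/A₀ = 82.9/124 ≈ 0.66855.
n = log₂(1.4958) ≈ 0.5809 half-lives elapsed in 77.2 minutes.
t½ = 77.2/0.5809 ≈ 132.9 minutes.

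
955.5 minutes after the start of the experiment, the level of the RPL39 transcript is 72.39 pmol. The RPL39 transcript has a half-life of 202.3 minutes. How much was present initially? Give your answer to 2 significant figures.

Number of half-lives elapsed: n = 955.5/202.3 ≈ 4.7232.
A₀ = A × 2^n = 72.39 × 2^4.7232 = 72.39 × 26.413 ≈ 1912 pmol.

1900 pmol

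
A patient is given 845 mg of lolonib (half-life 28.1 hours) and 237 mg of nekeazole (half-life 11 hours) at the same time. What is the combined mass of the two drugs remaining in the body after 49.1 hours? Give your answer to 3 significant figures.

lolonib: 845 × (1/2)^(49.1/28.1) = 845 × (1/2)^1.7473 ≈ 251.69 mg.
nekeazole: 237 × (1/2)^(49.1/11) = 237 × (1/2)^4.4636 ≈ 10.741 mg.
Total = 251.69 + 10.741 ≈ 262.43 mg.

262 mg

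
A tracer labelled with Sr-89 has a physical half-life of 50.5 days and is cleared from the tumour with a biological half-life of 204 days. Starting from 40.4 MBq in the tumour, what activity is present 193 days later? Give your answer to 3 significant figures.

1/t_eff = 1/t_phys + 1/t_biol = 1/50.5 + 1/204 = 0.024704 per day.
t_eff = 50.5 × 204 / (50.5 + 204) ≈ 40.479 days.
Remaining = 40.4 × (1/2)^(193/40.479) = 40.4 × (1/2)^4.7679 ≈ 1.4829 MBq.

1.48 MBq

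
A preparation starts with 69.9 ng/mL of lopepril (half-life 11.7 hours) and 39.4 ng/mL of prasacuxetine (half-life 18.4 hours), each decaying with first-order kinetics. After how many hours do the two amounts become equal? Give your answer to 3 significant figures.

Set 69.9·(1/2)^(t/11.7) = 39.4·(1/2)^(t/18.4).
Taking log₂: log₂(69.9/39.4) = t·(1/11.7 − 1/18.4).
log₂(1.7741) = 0.8271; 1/11.7 − 1/18.4 = 0.031122.
t = 0.8271 / 0.031122 ≈ 26.576 hours.

26.6 hours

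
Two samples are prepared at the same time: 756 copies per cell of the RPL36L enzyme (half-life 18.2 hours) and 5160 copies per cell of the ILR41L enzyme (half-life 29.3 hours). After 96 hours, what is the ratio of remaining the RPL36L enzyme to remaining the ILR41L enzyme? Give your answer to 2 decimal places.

RPL36L enzyme: 756 × (1/2)^(96/18.2) = 756 × (1/2)^5.2747 ≈ 19.529 copies per cell.
ILR41L enzyme: 5160 × (1/2)^(96/29.3) = 5160 × (1/2)^3.2765 ≈ 532.52 copies per cell.
Ratio ≈ 19.529 / 532.52 ≈ 0.036672.

0.04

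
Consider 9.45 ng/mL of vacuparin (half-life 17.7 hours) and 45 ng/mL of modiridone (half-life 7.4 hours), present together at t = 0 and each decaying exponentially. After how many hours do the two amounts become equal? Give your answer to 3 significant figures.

28.6 hours

Set 9.45·(1/2)^(t/17.7) = 45·(1/2)^(t/7.4).
Taking log₂: log₂(9.45/45) = t·(1/17.7 − 1/7.4).
log₂(0.21) = -2.2515; 1/17.7 − 1/7.4 = -0.078638.
t = -2.2515 / -0.078638 ≈ 28.632 hours.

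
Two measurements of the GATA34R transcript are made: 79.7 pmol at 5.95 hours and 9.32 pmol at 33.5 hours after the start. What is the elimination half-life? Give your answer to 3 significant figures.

8.90 hours

Over Δt = 33.5 − 5.95 = 27.55 hours, the level fell by a factor of 79.7/9.32 ≈ 8.5515.
n = log₂(8.5515) ≈ 3.0962 half-lives, so t½ = 27.55/3.0962 ≈ 8.8981 hours.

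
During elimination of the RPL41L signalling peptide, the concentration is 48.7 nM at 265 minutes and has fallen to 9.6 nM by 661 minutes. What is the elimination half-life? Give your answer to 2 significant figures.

170 minutes

Over Δt = 661 − 265 = 396 minutes, the level fell by a factor of 48.7/9.6 ≈ 5.0729.
n = log₂(5.0729) ≈ 2.3428 half-lives, so t½ = 396/2.3428 ≈ 169.03 minutes.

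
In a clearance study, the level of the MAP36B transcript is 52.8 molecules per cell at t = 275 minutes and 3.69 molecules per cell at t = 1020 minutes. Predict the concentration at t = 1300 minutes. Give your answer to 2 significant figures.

1.4 molecules per cell

Over Δt = 1020 − 275 = 745 minutes, the level fell by a factor of 52.8/3.69 ≈ 14.309.
n = log₂(14.309) ≈ 3.8388 half-lives, so t½ = 745/3.8388 ≈ 194.07 minutes.
From t = 1020 to t = 1300: 3.69 × (1/2)^((1300−1020)/194.07) ≈ 1.3574 molecules per cell.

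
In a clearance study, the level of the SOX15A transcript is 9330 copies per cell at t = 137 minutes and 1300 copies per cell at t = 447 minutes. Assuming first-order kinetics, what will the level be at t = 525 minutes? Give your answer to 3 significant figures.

Over Δt = 447 − 137 = 310 minutes, the level fell by a factor of 9330/1300 ≈ 7.1769.
n = log₂(7.1769) ≈ 2.8434 half-lives, so t½ = 310/2.8434 ≈ 109.03 minutes.
From t = 447 to t = 525: 1300 × (1/2)^((525−447)/109.03) ≈ 791.73 copies per cell.

792 copies per cell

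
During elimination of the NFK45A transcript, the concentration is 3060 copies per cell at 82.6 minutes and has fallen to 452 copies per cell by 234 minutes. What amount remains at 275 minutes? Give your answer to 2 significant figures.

270 copies per cell

Over Δt = 234 − 82.6 = 151.4 minutes, the level fell by a factor of 3060/452 ≈ 6.7699.
n = log₂(6.7699) ≈ 2.7591 half-lives, so t½ = 151.4/2.7591 ≈ 54.872 minutes.
From t = 234 to t = 275: 452 × (1/2)^((275−234)/54.872) ≈ 269.28 copies per cell.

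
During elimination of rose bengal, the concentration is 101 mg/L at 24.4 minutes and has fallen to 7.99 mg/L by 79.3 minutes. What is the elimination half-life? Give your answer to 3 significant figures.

15.0 minutes

Over Δt = 79.3 − 24.4 = 54.9 minutes, the level fell by a factor of 101/7.99 ≈ 12.641.
n = log₂(12.641) ≈ 3.66 half-lives, so t½ = 54.9/3.66 ≈ 15 minutes.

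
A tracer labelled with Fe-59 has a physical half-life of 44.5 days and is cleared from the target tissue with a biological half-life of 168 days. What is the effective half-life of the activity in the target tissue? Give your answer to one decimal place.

1/t_eff = 1/t_phys + 1/t_biol = 1/44.5 + 1/168 = 0.028424 per day.
t_eff = 44.5 × 168 / (44.5 + 168) ≈ 35.181 days.

35.2 days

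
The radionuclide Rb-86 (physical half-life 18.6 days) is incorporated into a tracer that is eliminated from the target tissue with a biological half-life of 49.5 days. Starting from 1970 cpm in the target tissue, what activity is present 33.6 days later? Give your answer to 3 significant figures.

352 cpm

1/t_eff = 1/t_phys + 1/t_biol = 1/18.6 + 1/49.5 = 0.073965 per day.
t_eff = 18.6 × 49.5 / (18.6 + 49.5) ≈ 13.52 days.
Remaining = 1970 × (1/2)^(33.6/13.52) = 1970 × (1/2)^2.4852 ≈ 351.83 cpm.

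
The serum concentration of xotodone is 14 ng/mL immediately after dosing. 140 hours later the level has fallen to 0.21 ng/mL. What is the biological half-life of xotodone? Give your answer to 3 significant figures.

23.1 hours

A/A₀ = 0.21/14 ≈ 0.015.
n = log₂(66.667) ≈ 6.0589 half-lives elapsed in 140 hours.
t½ = 140/6.0589 ≈ 23.107 hours.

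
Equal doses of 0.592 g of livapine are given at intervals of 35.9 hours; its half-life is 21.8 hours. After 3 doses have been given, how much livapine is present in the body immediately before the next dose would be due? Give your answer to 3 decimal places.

0.269 g

The 3 doses were given 107.7, 71.8, 35.9 hours ago.
Total = 0.592·(1/2)^(107.7/21.8) + 0.592·(1/2)^(71.8/21.8) + 0.592·(1/2)^(35.9/21.8)
      = 0.019281 + 0.060375 + 0.18906 ≈ 0.26871 g.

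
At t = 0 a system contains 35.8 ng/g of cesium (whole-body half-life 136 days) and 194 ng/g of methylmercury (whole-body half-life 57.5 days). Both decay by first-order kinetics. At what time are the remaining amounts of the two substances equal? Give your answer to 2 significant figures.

Set 35.8·(1/2)^(t/136) = 194·(1/2)^(t/57.5).
Taking log₂: log₂(35.8/194) = t·(1/136 − 1/57.5).
log₂(0.18454) = -2.438; 1/136 − 1/57.5 = -0.010038.
t = -2.438 / -0.010038 ≈ 242.87 days.

240 days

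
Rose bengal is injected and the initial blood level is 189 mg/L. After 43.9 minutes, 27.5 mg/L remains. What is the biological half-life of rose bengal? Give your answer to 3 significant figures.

15.8 minutes

A/A₀ = 27.5/189 ≈ 0.1455.
n = log₂(6.8727) ≈ 2.7809 half-lives elapsed in 43.9 minutes.
t½ = 43.9/2.7809 ≈ 15.786 minutes.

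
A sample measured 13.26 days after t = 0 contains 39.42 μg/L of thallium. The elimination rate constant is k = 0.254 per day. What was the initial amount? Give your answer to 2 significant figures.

t½ = ln 2 / k = 0.69315 / 0.254 ≈ 2.7289 days.
Number of half-lives elapsed: n = 13.26/2.7289 ≈ 4.8591.
A₀ = A × 2^n = 39.42 × 2^4.8591 = 39.42 × 29.022 ≈ 1144 μg/L.

1100 μg/L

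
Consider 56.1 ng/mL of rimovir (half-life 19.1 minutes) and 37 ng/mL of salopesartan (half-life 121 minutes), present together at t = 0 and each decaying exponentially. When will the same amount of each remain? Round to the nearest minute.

14 minutes

Set 56.1·(1/2)^(t/19.1) = 37·(1/2)^(t/121).
Taking log₂: log₂(56.1/37) = t·(1/19.1 − 1/121).
log₂(1.5162) = 0.60048; 1/19.1 − 1/121 = 0.044092.
t = 0.60048 / 0.044092 ≈ 13.619 minutes.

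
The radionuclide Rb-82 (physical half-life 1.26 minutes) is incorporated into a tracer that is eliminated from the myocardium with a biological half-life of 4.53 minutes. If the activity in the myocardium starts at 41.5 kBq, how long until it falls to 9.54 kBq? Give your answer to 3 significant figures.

1/t_eff = 1/t_phys + 1/t_biol = 1/1.26 + 1/4.53 = 1.0144 per minute.
t_eff = 1.26 × 4.53 / (1.26 + 4.53) ≈ 0.9858 minutes.
n = log₂(41.5/9.54) ≈ 2.1211; t = 2.1211 × 0.9858 ≈ 2.0909 minutes.

2.09 minutes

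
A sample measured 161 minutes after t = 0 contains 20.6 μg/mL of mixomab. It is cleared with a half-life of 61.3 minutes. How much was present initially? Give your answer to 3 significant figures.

127 μg/mL

Number of half-lives elapsed: n = 161/61.3 ≈ 2.6264.
A₀ = A × 2^n = 20.6 × 2^2.6264 = 20.6 × 6.1749 ≈ 127.2 μg/mL.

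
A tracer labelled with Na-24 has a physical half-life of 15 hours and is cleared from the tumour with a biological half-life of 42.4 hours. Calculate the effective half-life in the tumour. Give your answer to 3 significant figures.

1/t_eff = 1/t_phys + 1/t_biol = 1/15 + 1/42.4 = 0.090252 per hour.
t_eff = 15 × 42.4 / (15 + 42.4) ≈ 11.08 hours.

11.1 hours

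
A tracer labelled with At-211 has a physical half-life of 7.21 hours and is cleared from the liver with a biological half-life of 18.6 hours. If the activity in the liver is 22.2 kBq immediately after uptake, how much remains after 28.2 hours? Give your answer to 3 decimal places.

0.516 kBq

1/t_eff = 1/t_phys + 1/t_biol = 1/7.21 + 1/18.6 = 0.19246 per hour.
t_eff = 7.21 × 18.6 / (7.21 + 18.6) ≈ 5.1959 hours.
Remaining = 22.2 × (1/2)^(28.2/5.1959) = 22.2 × (1/2)^5.4274 ≈ 0.51589 kBq.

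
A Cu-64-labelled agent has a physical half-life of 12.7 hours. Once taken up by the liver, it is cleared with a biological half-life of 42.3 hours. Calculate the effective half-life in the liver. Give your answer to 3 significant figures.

9.77 hours

1/t_eff = 1/t_phys + 1/t_biol = 1/12.7 + 1/42.3 = 0.10238 per hour.
t_eff = 12.7 × 42.3 / (12.7 + 42.3) ≈ 9.7675 hours.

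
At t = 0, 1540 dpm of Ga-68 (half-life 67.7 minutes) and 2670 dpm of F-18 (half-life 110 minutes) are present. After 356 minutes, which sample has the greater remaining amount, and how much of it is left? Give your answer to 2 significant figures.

F-18, 280 dpm

Ga-68: 1540 × (1/2)^5.2585 ≈ 40.231 dpm.
F-18: 2670 × (1/2)^3.2364 ≈ 283.31 dpm.
F-18 has more remaining, at ≈ 283.31 dpm.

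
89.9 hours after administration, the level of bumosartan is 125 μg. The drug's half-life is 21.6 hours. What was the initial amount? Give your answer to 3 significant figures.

Number of half-lives elapsed: n = 89.9/21.6 ≈ 4.162.
A₀ = A × 2^n = 125 × 2^4.162 = 125 × 17.902 ≈ 2237.7 μg.

2240 μg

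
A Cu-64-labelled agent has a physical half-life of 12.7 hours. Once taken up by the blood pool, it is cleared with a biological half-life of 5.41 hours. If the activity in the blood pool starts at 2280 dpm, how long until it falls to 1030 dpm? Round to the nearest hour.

4 hours

1/t_eff = 1/t_phys + 1/t_biol = 1/12.7 + 1/5.41 = 0.26358 per hour.
t_eff = 12.7 × 5.41 / (12.7 + 5.41) ≈ 3.7939 hours.
n = log₂(2280/1030) ≈ 1.1464; t = 1.1464 × 3.7939 ≈ 4.3493 hours.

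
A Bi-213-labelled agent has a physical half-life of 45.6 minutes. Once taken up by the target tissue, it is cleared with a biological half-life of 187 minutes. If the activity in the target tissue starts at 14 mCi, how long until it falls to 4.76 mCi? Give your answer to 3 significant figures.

57.1 minutes

1/t_eff = 1/t_phys + 1/t_biol = 1/45.6 + 1/187 = 0.027277 per minute.
t_eff = 45.6 × 187 / (45.6 + 187) ≈ 36.66 minutes.
n = log₂(14/4.76) ≈ 1.5564; t = 1.5564 × 36.66 ≈ 57.058 minutes.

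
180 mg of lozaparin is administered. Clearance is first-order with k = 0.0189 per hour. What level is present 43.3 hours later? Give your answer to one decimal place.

t½ = ln 2 / k = 0.69315 / 0.0189 ≈ 36.674 hours.
Number of half-lives: n = 43.3/36.674 ≈ 1.1807.
Remaining = 180 × (1/2)^1.1807 = 180 × 0.44115 ≈ 79.407 mg.

79.4 mg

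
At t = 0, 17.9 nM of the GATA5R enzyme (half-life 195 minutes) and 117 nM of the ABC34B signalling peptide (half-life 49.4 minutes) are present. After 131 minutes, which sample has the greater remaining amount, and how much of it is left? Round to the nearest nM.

GATA5R enzyme: 17.9 × (1/2)^0.67179 ≈ 11.236 nM.
ABC34B signalling peptide: 117 × (1/2)^2.6518 ≈ 18.617 nM.
ABC34B signalling peptide has more remaining, at ≈ 18.617 nM.

ABC34B signalling peptide, 19 nM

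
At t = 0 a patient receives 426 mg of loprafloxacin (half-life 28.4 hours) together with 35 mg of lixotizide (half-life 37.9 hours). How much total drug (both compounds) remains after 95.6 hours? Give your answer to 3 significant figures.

47.4 mg

loprafloxacin: 426 × (1/2)^(95.6/28.4) = 426 × (1/2)^3.3662 ≈ 41.313 mg.
lixotizide: 35 × (1/2)^(95.6/37.9) = 35 × (1/2)^2.5224 ≈ 6.0917 mg.
Total = 41.313 + 6.0917 ≈ 47.404 mg.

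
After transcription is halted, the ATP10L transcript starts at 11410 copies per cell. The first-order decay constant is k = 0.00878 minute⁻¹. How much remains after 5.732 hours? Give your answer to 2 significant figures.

560 copies per cell

t½ = ln 2 / k = 0.69315 / 0.00878 ≈ 78.946 minutes.
Convert the elapsed time: 5.732 hours = 343.92 minutes.
Number of half-lives: n = 343.92/78.946 ≈ 4.3564.
Remaining = 11410 × (1/2)^4.3564 = 11410 × 0.04882 ≈ 557.03 copies per cell.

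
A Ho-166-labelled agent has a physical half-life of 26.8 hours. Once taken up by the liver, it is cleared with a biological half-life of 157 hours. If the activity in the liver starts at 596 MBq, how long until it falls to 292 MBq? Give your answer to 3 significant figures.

23.6 hours

1/t_eff = 1/t_phys + 1/t_biol = 1/26.8 + 1/157 = 0.043683 per hour.
t_eff = 26.8 × 157 / (26.8 + 157) ≈ 22.892 hours.
n = log₂(596/292) ≈ 1.0293; t = 1.0293 × 22.892 ≈ 23.564 hours.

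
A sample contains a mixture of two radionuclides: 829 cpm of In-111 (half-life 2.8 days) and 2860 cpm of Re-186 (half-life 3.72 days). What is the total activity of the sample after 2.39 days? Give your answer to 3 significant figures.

2290 cpm

In-111: 829 × (1/2)^(2.39/2.8) = 829 × (1/2)^0.85357 ≈ 458.78 cpm.
Re-186: 2860 × (1/2)^(2.39/3.72) = 2860 × (1/2)^0.64247 ≈ 1832.2 cpm.
Total = 458.78 + 1832.2 ≈ 2290.9 cpm.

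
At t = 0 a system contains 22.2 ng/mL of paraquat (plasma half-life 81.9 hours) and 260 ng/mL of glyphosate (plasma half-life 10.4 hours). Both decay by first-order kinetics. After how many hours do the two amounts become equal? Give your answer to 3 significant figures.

Set 22.2·(1/2)^(t/81.9) = 260·(1/2)^(t/10.4).
Taking log₂: log₂(22.2/260) = t·(1/81.9 − 1/10.4).
log₂(0.085385) = -3.5499; 1/81.9 − 1/10.4 = -0.083944.
t = -3.5499 / -0.083944 ≈ 42.289 hours.

42.3 hours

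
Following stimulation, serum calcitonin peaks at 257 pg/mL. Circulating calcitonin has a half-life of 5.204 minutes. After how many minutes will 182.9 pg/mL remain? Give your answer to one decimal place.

Fraction remaining = 182.9/257 ≈ 0.71167.
n = log₂(257/182.9) = ln(1.4051)/ln 2 ≈ 0.49071 half-lives.
t = n × t½ = 0.49071 × 5.204 ≈ 2.5537 minutes.

2.6 minutes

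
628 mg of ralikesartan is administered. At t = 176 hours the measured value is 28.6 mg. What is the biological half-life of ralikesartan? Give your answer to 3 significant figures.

A/A₀ = 28.6/628 ≈ 0.045541.
n = log₂(21.958) ≈ 4.4567 half-lives elapsed in 176 hours.
t½ = 176/4.4567 ≈ 39.491 hours.

39.5 hours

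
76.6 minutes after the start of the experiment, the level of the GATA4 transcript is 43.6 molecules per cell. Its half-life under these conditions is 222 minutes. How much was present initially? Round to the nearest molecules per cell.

Number of half-lives elapsed: n = 76.6/222 ≈ 0.34505.
A₀ = A × 2^n = 43.6 × 2^0.34505 = 43.6 × 1.2702 ≈ 55.38 molecules per cell.

55 molecules per cell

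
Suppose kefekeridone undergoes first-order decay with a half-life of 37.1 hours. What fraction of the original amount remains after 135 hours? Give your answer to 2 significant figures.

n = 135/37.1 ≈ 3.6388 half-lives.
Fraction remaining = (1/2)^3.6388 ≈ 0.08028.

0.080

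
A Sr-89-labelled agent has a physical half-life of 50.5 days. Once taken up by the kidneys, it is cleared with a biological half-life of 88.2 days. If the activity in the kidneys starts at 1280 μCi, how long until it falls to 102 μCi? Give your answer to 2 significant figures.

120 days

1/t_eff = 1/t_phys + 1/t_biol = 1/50.5 + 1/88.2 = 0.03114 per day.
t_eff = 50.5 × 88.2 / (50.5 + 88.2) ≈ 32.113 days.
n = log₂(1280/102) ≈ 3.6495; t = 3.6495 × 32.113 ≈ 117.2 days.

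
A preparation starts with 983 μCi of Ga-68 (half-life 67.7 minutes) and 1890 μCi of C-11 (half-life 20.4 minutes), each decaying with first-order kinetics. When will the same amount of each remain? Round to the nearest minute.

28 minutes

Set 983·(1/2)^(t/67.7) = 1890·(1/2)^(t/20.4).
Taking log₂: log₂(983/1890) = t·(1/67.7 − 1/20.4).
log₂(0.52011) = -0.94312; 1/67.7 − 1/20.4 = -0.034249.
t = -0.94312 / -0.034249 ≈ 27.538 minutes.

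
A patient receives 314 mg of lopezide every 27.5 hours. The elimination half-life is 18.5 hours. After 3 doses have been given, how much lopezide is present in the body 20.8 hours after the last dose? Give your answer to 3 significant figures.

The 3 doses were given 75.8, 48.3, 20.8 hours ago.
Total = 314·(1/2)^(75.8/18.5) + 314·(1/2)^(48.3/18.5) + 314·(1/2)^(20.8/18.5)
      = 18.345 + 51.404 + 144.04 ≈ 213.79 mg.

214 mg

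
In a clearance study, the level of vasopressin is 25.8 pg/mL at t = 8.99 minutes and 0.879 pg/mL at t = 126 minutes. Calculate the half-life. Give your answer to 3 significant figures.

Over Δt = 126 − 8.99 = 117.01 minutes, the level fell by a factor of 25.8/0.879 ≈ 29.352.
n = log₂(29.352) ≈ 4.8754 half-lives, so t½ = 117.01/4.8754 ≈ 24 minutes.

24.0 minutes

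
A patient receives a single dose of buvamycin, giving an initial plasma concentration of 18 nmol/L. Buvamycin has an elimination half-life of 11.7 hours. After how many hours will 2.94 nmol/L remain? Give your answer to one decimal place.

Fraction remaining = 2.94/18 ≈ 0.16333.
n = log₂(18/2.94) = ln(6.1224)/ln 2 ≈ 2.6141 half-lives.
t = n × t½ = 2.6141 × 11.7 ≈ 30.585 hours.

30.6 hours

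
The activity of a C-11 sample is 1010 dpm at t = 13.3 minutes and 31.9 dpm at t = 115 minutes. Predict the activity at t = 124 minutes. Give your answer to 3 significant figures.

23.5 dpm

Over Δt = 115 − 13.3 = 101.7 minutes, the level fell by a factor of 1010/31.9 ≈ 31.661.
n = log₂(31.661) ≈ 4.9847 half-lives, so t½ = 101.7/4.9847 ≈ 20.403 minutes.
From t = 115 to t = 124: 31.9 × (1/2)^((124−115)/20.403) ≈ 23.496 dpm.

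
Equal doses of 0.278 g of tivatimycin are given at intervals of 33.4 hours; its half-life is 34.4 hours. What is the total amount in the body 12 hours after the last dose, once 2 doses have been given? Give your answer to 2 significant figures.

0.33 g

The 2 doses were given 45.4, 12 hours ago.
Total = 0.278·(1/2)^(45.4/34.4) + 0.278·(1/2)^(12/34.4)
      = 0.11137 + 0.21829 ≈ 0.32966 g.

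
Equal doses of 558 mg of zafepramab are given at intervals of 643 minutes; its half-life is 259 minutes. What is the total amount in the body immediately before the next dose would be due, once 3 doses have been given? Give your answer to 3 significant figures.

The 3 doses were given 1929, 1286, 643 minutes ago.
Total = 558·(1/2)^(1929/259) + 558·(1/2)^(1286/259) + 558·(1/2)^(643/259)
      = 3.196 + 17.863 + 99.837 ≈ 120.9 mg.

121 mg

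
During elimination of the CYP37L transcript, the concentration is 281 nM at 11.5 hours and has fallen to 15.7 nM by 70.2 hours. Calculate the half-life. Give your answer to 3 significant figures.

14.1 hours

Over Δt = 70.2 − 11.5 = 58.7 hours, the level fell by a factor of 281/15.7 ≈ 17.898.
n = log₂(17.898) ≈ 4.1617 half-lives, so t½ = 58.7/4.1617 ≈ 14.105 hours.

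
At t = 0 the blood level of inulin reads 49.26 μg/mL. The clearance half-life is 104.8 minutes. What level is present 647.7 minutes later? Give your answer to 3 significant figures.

Number of half-lives: n = 647.7/104.8 ≈ 6.1803.
Remaining = 49.26 × (1/2)^6.1803 = 49.26 × 0.013789 ≈ 0.67924 μg/mL.

0.679 μg/mL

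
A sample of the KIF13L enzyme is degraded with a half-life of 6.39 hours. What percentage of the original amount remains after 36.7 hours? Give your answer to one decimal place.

n = 36.7/6.39 ≈ 5.7433 half-lives.
Fraction remaining = (1/2)^5.7433 ≈ 0.018667, i.e. 1.8667%.

1.9%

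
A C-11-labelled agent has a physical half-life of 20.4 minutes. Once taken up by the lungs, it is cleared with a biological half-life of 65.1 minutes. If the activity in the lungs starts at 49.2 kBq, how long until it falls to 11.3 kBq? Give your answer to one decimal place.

1/t_eff = 1/t_phys + 1/t_biol = 1/20.4 + 1/65.1 = 0.064381 per minute.
t_eff = 20.4 × 65.1 / (20.4 + 65.1) ≈ 15.533 minutes.
n = log₂(49.2/11.3) ≈ 2.1223; t = 2.1223 × 15.533 ≈ 32.965 minutes.

33.0 minutes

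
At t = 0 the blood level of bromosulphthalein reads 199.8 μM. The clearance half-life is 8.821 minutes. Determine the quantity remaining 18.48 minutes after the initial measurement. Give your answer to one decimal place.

46.8 μM

Number of half-lives: n = 18.48/8.821 ≈ 2.095.
Remaining = 199.8 × (1/2)^2.095 = 199.8 × 0.23407 ≈ 46.767 μM.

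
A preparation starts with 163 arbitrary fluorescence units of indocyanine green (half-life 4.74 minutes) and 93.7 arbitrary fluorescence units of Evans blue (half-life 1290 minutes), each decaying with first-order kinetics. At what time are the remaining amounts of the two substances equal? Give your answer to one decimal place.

Set 163·(1/2)^(t/4.74) = 93.7·(1/2)^(t/1290).
Taking log₂: log₂(163/93.7) = t·(1/4.74 − 1/1290).
log₂(1.7396) = 0.79875; 1/4.74 − 1/1290 = 0.2102.
t = 0.79875 / 0.2102 ≈ 3.8 minutes.

3.8 minutes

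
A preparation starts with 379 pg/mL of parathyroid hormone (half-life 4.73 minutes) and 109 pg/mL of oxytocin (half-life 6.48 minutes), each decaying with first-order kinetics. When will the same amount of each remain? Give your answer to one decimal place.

31.5 minutes

Set 379·(1/2)^(t/4.73) = 109·(1/2)^(t/6.48).
Taking log₂: log₂(379/109) = t·(1/4.73 − 1/6.48).
log₂(3.4771) = 1.7979; 1/4.73 − 1/6.48 = 0.057096.
t = 1.7979 / 0.057096 ≈ 31.489 minutes.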